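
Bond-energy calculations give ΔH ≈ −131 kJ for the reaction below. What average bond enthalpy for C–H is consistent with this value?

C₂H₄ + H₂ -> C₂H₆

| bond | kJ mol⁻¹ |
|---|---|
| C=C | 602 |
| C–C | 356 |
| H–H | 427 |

D(C–H) ≈ 402 kJ/mol

Let D be the C–H bond energy.
Σ(broken) = 4×D + 1×602 + 1×427 = 1029 + 4D
Σ(formed) = 1×356 + 6×D = 356 + 6D
ΔH = Σ(broken) − Σ(formed) = (1029 + 4D) − (356 + 6D) = +673 − 2D
Setting this equal to −131 kJ gives 2D = 804, so D = 402 kJ/mol.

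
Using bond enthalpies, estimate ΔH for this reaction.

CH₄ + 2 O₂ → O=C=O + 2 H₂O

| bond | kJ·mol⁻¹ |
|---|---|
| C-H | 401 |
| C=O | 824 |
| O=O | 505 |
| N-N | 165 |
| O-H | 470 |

ΔH ≈ −914 kJ

Bonds broken (reactants):
  C-H: 4 × 401 = 1604
  O=O: 2 × 505 = 1010
  Σ(broken) = 2614 kJ
Bonds formed (products):
  C=O: 2 × 824 = 1648
  O-H: 4 × 470 = 1880
  Σ(formed) = 3528 kJ
ΔH = Σ(broken) − Σ(formed) = 2614 − 3528 = −914 kJ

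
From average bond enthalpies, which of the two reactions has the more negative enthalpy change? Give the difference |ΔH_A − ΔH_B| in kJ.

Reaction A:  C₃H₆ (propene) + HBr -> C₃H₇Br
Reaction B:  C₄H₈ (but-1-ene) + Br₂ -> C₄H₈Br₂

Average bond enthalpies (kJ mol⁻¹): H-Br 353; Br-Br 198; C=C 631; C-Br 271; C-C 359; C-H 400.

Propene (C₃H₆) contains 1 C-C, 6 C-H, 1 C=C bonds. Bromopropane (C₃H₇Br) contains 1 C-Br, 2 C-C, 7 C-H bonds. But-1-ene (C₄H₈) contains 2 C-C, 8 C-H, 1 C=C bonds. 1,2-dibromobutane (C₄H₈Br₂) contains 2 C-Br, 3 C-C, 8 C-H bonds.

Reaction A:
  Bonds broken (reactants):
    C-C: 1 × 359 = 359
    C-H: 6 × 400 = 2400
    C=C: 1 × 631 = 631
    H-Br: 1 × 353 = 353
    Σ(broken) = 3743 kJ
  Bonds formed (products):
    C-Br: 1 × 271 = 271
    C-C: 2 × 359 = 718
    C-H: 7 × 400 = 2800
    Σ(formed) = 3789 kJ
  ΔH_A = 3743 − 3789 = −46 kJ
Reaction B:
  Bonds broken (reactants):
    Br-Br: 1 × 198 = 198
    C-C: 2 × 359 = 718
    C-H: 8 × 400 = 3200
    C=C: 1 × 631 = 631
    Σ(broken) = 4747 kJ
  Bonds formed (products):
    C-Br: 2 × 271 = 542
    C-C: 3 × 359 = 1077
    C-H: 8 × 400 = 3200
    Σ(formed) = 4819 kJ
  ΔH_B = 4747 − 4819 = −72 kJ
ΔH_A − ΔH_B = +26 kJ, so reaction B has the more negative ΔH; |ΔH_A − ΔH_B| = 26 kJ.

Reaction B, by 26 kJ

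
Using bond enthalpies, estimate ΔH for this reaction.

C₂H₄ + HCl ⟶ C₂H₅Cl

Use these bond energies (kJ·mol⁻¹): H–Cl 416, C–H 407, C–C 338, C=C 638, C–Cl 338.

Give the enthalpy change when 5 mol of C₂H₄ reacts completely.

Bonds broken (reactants):
  C–H: 4 × 407 = 1628
  C=C: 1 × 638 = 638
  H–Cl: 1 × 416 = 416
  Σ(broken) = 2682 kJ
Bonds formed (products):
  C–C: 1 × 338 = 338
  C–Cl: 1 × 338 = 338
  C–H: 5 × 407 = 2035
  Σ(formed) = 2711 kJ
ΔH = Σ(broken) − Σ(formed) = 2682 − 2711 = −29 kJ
For 5× the reaction as written: 5 × (−29) = −145 kJ

ΔH = −145 kJ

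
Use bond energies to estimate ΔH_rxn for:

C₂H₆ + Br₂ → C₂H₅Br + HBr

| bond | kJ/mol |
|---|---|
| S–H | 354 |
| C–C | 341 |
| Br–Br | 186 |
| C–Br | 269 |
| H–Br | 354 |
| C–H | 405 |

Bonds broken (reactants):
  Br–Br: 1 × 186 = 186
  C–C: 1 × 341 = 341
  C–H: 6 × 405 = 2430
  Σ(broken) = 2957 kJ
Bonds formed (products):
  C–Br: 1 × 269 = 269
  C–C: 1 × 341 = 341
  C–H: 5 × 405 = 2025
  H–Br: 1 × 354 = 354
  Σ(formed) = 2989 kJ
ΔH = Σ(broken) − Σ(formed) = 2957 − 2989 = −32 kJ

ΔH ≈ −32 kJ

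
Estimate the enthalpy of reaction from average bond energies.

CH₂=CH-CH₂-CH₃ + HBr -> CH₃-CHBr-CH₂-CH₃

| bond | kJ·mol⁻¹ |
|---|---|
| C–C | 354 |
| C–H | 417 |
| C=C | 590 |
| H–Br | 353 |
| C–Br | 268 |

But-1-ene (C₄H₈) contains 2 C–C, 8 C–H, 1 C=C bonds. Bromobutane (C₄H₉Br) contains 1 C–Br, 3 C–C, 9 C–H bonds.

Bonds broken (reactants):
  C–C: 2 × 354 = 708
  C–H: 8 × 417 = 3336
  C=C: 1 × 590 = 590
  H–Br: 1 × 353 = 353
  Σ(broken) = 4987 kJ
Bonds formed (products):
  C–Br: 1 × 268 = 268
  C–C: 3 × 354 = 1062
  C–H: 9 × 417 = 3753
  Σ(formed) = 5083 kJ
ΔH = Σ(broken) − Σ(formed) = 4987 − 5083 = −96 kJ

ΔH ≈ −96 kJ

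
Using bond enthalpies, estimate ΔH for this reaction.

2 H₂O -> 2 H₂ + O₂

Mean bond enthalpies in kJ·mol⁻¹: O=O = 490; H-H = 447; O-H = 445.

ΔH ≈ +396 kJ

Bonds broken (reactants):
  O-H: 4 × 445 = 1780
  Σ(broken) = 1780 kJ
Bonds formed (products):
  H-H: 2 × 447 = 894
  O=O: 1 × 490 = 490
  Σ(formed) = 1384 kJ
ΔH = Σ(broken) − Σ(formed) = 1780 − 1384 = +396 kJ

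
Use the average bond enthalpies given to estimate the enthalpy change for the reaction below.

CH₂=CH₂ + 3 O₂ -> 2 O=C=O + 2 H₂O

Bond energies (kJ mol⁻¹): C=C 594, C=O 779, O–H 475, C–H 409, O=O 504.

ΔH ≈ −1274 kJ

Bonds broken (reactants):
  C–H: 4 × 409 = 1636
  C=C: 1 × 594 = 594
  O=O: 3 × 504 = 1512
  Σ(broken) = 3742 kJ
Bonds formed (products):
  C=O: 4 × 779 = 3116
  O–H: 4 × 475 = 1900
  Σ(formed) = 5016 kJ
ΔH = Σ(broken) − Σ(formed) = 3742 − 5016 = −1274 kJ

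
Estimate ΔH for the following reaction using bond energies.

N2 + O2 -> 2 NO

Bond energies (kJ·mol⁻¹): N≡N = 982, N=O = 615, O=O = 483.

ΔH ≈ +235 kJ

Bonds broken (reactants):
  N≡N: 1 × 982 = 982
  O=O: 1 × 483 = 483
  Σ(broken) = 1465 kJ
Bonds formed (products):
  N=O: 2 × 615 = 1230
  Σ(formed) = 1230 kJ
ΔH = Σ(broken) − Σ(formed) = 1465 − 1230 = +235 kJ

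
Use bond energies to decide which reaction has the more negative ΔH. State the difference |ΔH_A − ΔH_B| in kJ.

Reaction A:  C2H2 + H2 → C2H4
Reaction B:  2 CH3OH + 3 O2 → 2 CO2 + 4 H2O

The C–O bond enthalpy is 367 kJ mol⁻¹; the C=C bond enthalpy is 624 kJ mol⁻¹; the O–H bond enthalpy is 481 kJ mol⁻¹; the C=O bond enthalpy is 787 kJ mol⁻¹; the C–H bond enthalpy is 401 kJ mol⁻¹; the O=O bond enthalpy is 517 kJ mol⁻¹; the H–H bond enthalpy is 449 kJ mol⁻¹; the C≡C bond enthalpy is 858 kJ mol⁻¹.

Reaction A:
  Bonds broken (reactants):
    C≡C: 1 × 858 = 858
    C–H: 2 × 401 = 802
    H–H: 1 × 449 = 449
    Σ(broken) = 2109 kJ
  Bonds formed (products):
    C–H: 4 × 401 = 1604
    C=C: 1 × 624 = 624
    Σ(formed) = 2228 kJ
  ΔH_A = 2109 − 2228 = −119 kJ
Reaction B:
  Bonds broken (reactants):
    C–H: 6 × 401 = 2406
    C–O: 2 × 367 = 734
    O–H: 2 × 481 = 962
    O=O: 3 × 517 = 1551
    Σ(broken) = 5653 kJ
  Bonds formed (products):
    C=O: 4 × 787 = 3148
    O–H: 8 × 481 = 3848
    Σ(formed) = 6996 kJ
  ΔH_B = 5653 − 6996 = −1343 kJ
ΔH_A − ΔH_B = +1224 kJ, so reaction B has the more negative ΔH; |ΔH_A − ΔH_B| = 1224 kJ.

Reaction B, by 1224 kJ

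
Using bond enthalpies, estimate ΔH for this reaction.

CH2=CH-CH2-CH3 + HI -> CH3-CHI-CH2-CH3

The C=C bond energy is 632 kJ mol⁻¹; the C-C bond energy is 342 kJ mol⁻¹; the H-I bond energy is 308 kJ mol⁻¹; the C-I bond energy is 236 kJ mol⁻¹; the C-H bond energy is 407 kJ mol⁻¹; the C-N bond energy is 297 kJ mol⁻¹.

ΔH ≈ −45 kJ

Bonds broken (reactants):
  C-C: 2 × 342 = 684
  C-H: 8 × 407 = 3256
  C=C: 1 × 632 = 632
  H-I: 1 × 308 = 308
  Σ(broken) = 4880 kJ
Bonds formed (products):
  C-C: 3 × 342 = 1026
  C-H: 9 × 407 = 3663
  C-I: 1 × 236 = 236
  Σ(formed) = 4925 kJ
ΔH = Σ(broken) − Σ(formed) = 4880 − 4925 = −45 kJ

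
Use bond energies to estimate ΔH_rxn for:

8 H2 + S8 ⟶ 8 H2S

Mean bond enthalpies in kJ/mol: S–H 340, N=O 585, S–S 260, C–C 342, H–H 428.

Bonds broken (reactants):
  H–H: 8 × 428 = 3424
  S–S: 8 × 260 = 2080
  Σ(broken) = 5504 kJ
Bonds formed (products):
  S–H: 16 × 340 = 5440
  Σ(formed) = 5440 kJ
ΔH = Σ(broken) − Σ(formed) = 5504 − 5440 = +64 kJ

ΔH ≈ +64 kJ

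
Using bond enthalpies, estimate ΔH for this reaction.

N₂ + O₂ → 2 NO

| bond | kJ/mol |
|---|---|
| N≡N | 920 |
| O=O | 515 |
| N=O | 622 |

ΔH ≈ +191 kJ

Bonds broken (reactants):
  N≡N: 1 × 920 = 920
  O=O: 1 × 515 = 515
  Σ(broken) = 1435 kJ
Bonds formed (products):
  N=O: 2 × 622 = 1244
  Σ(formed) = 1244 kJ
ΔH = Σ(broken) − Σ(formed) = 1435 − 1244 = +191 kJ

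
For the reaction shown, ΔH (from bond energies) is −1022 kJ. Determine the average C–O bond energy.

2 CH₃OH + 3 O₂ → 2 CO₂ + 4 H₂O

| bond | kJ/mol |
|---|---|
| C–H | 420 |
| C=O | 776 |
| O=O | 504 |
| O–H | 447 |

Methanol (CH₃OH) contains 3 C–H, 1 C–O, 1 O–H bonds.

D(C–O) ≈ 366 kJ/mol

Let D be the C–O bond energy.
Σ(broken) = 6×420 + 2×D + 2×447 + 3×504 = 4926 + 2D
Σ(formed) = 4×776 + 8×447 = 6680
ΔH = Σ(broken) − Σ(formed) = (4926 + 2D) − (6680) = −1754 + 2D
Setting this equal to −1022 kJ gives 2D = 732, so D = 366 kJ/mol.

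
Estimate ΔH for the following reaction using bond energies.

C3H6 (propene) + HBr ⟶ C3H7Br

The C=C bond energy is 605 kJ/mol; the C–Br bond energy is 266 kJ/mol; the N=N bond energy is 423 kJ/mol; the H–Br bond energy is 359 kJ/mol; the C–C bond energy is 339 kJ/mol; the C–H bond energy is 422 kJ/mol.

ΔH ≈ −63 kJ

Bonds broken (reactants):
  C–C: 1 × 339 = 339
  C–H: 6 × 422 = 2532
  C=C: 1 × 605 = 605
  H–Br: 1 × 359 = 359
  Σ(broken) = 3835 kJ
Bonds formed (products):
  C–Br: 1 × 266 = 266
  C–C: 2 × 339 = 678
  C–H: 7 × 422 = 2954
  Σ(formed) = 3898 kJ
ΔH = Σ(broken) − Σ(formed) = 3835 − 3898 = −63 kJ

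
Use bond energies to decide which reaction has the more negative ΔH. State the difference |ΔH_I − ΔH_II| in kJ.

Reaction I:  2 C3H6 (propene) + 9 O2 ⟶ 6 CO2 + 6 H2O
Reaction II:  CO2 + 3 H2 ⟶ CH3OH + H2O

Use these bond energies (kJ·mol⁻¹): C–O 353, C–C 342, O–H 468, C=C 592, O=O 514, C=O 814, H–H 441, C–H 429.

Reaction I, by 3649 kJ

Reaction I:
  Bonds broken (reactants):
    C–C: 2 × 342 = 684
    C–H: 12 × 429 = 5148
    C=C: 2 × 592 = 1184
    O=O: 9 × 514 = 4626
    Σ(broken) = 11642 kJ
  Bonds formed (products):
    C=O: 12 × 814 = 9768
    O–H: 12 × 468 = 5616
    Σ(formed) = 15384 kJ
  ΔH_I = 11642 − 15384 = −3742 kJ
Reaction II:
  Bonds broken (reactants):
    C=O: 2 × 814 = 1628
    H–H: 3 × 441 = 1323
    Σ(broken) = 2951 kJ
  Bonds formed (products):
    C–H: 3 × 429 = 1287
    C–O: 1 × 353 = 353
    O–H: 3 × 468 = 1404
    Σ(formed) = 3044 kJ
  ΔH_II = 2951 − 3044 = −93 kJ
ΔH_I − ΔH_II = −3649 kJ, so reaction I has the more negative ΔH; |ΔH_I − ΔH_II| = 3649 kJ.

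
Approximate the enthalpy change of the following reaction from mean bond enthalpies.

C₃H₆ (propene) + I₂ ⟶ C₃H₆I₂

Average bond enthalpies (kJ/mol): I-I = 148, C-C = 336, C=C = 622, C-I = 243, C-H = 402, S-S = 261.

Bonds broken (reactants):
  C-C: 1 × 336 = 336
  C-H: 6 × 402 = 2412
  C=C: 1 × 622 = 622
  I-I: 1 × 148 = 148
  Σ(broken) = 3518 kJ
Bonds formed (products):
  C-C: 2 × 336 = 672
  C-H: 6 × 402 = 2412
  C-I: 2 × 243 = 486
  Σ(formed) = 3570 kJ
ΔH = Σ(broken) − Σ(formed) = 3518 − 3570 = −52 kJ

ΔH ≈ −52 kJ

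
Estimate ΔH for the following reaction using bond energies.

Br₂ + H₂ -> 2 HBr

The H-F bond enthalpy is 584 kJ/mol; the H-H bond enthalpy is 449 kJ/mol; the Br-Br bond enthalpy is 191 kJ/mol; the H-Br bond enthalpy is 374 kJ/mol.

ΔH ≈ −108 kJ

Bonds broken (reactants):
  Br-Br: 1 × 191 = 191
  H-H: 1 × 449 = 449
  Σ(broken) = 640 kJ
Bonds formed (products):
  H-Br: 2 × 374 = 748
  Σ(formed) = 748 kJ
ΔH = Σ(broken) − Σ(formed) = 640 − 748 = −108 kJ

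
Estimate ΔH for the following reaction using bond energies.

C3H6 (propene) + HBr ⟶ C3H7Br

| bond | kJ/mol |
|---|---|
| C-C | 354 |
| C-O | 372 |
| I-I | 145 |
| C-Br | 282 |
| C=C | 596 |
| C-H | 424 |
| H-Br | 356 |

Bonds broken (reactants):
  C-C: 1 × 354 = 354
  C-H: 6 × 424 = 2544
  C=C: 1 × 596 = 596
  H-Br: 1 × 356 = 356
  Σ(broken) = 3850 kJ
Bonds formed (products):
  C-Br: 1 × 282 = 282
  C-C: 2 × 354 = 708
  C-H: 7 × 424 = 2968
  Σ(formed) = 3958 kJ
ΔH = Σ(broken) − Σ(formed) = 3850 − 3958 = −108 kJ

ΔH ≈ −108 kJ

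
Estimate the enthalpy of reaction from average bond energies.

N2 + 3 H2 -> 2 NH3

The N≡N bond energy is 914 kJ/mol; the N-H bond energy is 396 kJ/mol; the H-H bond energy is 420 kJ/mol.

ΔH ≈ −202 kJ

Bonds broken (reactants):
  H-H: 3 × 420 = 1260
  N≡N: 1 × 914 = 914
  Σ(broken) = 2174 kJ
Bonds formed (products):
  N-H: 6 × 396 = 2376
  Σ(formed) = 2376 kJ
ΔH = Σ(broken) − Σ(formed) = 2174 − 2376 = −202 kJ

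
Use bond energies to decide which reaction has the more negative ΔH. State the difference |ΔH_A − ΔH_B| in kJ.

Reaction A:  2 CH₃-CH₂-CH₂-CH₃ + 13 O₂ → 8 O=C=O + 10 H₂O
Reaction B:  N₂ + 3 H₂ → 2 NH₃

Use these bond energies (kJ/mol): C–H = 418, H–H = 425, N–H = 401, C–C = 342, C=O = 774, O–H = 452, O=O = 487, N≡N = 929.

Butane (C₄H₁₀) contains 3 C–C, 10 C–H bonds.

Reaction A:
  Bonds broken (reactants):
    C–C: 6 × 342 = 2052
    C–H: 20 × 418 = 8360
    O=O: 13 × 487 = 6331
    Σ(broken) = 16743 kJ
  Bonds formed (products):
    C=O: 16 × 774 = 12384
    O–H: 20 × 452 = 9040
    Σ(formed) = 21424 kJ
  ΔH_A = 16743 − 21424 = −4681 kJ
Reaction B:
  Bonds broken (reactants):
    H–H: 3 × 425 = 1275
    N≡N: 1 × 929 = 929
    Σ(broken) = 2204 kJ
  Bonds formed (products):
    N–H: 6 × 401 = 2406
    Σ(formed) = 2406 kJ
  ΔH_B = 2204 − 2406 = −202 kJ
ΔH_A − ΔH_B = −4479 kJ, so reaction A has the more negative ΔH; |ΔH_A − ΔH_B| = 4479 kJ.

Reaction A, by 4479 kJ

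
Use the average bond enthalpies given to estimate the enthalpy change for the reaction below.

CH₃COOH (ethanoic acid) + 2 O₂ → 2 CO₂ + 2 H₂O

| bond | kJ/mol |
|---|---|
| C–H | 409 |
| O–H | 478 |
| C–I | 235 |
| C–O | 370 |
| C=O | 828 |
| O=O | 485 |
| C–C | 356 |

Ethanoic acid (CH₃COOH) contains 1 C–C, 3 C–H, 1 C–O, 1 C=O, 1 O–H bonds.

Bonds broken (reactants):
  C–C: 1 × 356 = 356
  C–H: 3 × 409 = 1227
  C–O: 1 × 370 = 370
  C=O: 1 × 828 = 828
  O–H: 1 × 478 = 478
  O=O: 2 × 485 = 970
  Σ(broken) = 4229 kJ
Bonds formed (products):
  C=O: 4 × 828 = 3312
  O–H: 4 × 478 = 1912
  Σ(formed) = 5224 kJ
ΔH = Σ(broken) − Σ(formed) = 4229 − 5224 = −995 kJ

ΔH ≈ −995 kJ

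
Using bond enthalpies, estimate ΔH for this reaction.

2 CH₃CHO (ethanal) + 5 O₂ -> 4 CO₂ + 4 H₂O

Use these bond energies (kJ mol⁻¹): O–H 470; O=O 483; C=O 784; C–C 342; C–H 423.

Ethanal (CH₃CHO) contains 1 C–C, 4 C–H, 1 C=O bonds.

Bonds broken (reactants):
  C–C: 2 × 342 = 684
  C–H: 8 × 423 = 3384
  C=O: 2 × 784 = 1568
  O=O: 5 × 483 = 2415
  Σ(broken) = 8051 kJ
Bonds formed (products):
  C=O: 8 × 784 = 6272
  O–H: 8 × 470 = 3760
  Σ(formed) = 10032 kJ
ΔH = Σ(broken) − Σ(formed) = 8051 − 10032 = −1981 kJ

ΔH ≈ −1981 kJ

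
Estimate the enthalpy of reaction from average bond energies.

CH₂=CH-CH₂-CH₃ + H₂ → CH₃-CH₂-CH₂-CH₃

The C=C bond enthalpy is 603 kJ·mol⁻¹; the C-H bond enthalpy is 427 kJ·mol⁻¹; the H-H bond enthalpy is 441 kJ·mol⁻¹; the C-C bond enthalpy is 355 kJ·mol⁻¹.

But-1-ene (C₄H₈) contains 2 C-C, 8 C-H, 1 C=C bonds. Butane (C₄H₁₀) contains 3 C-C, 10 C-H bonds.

ΔH ≈ −165 kJ

Bonds broken (reactants):
  C-C: 2 × 355 = 710
  C-H: 8 × 427 = 3416
  C=C: 1 × 603 = 603
  H-H: 1 × 441 = 441
  Σ(broken) = 5170 kJ
Bonds formed (products):
  C-C: 3 × 355 = 1065
  C-H: 10 × 427 = 4270
  Σ(formed) = 5335 kJ
ΔH = Σ(broken) − Σ(formed) = 5170 − 5335 = −165 kJ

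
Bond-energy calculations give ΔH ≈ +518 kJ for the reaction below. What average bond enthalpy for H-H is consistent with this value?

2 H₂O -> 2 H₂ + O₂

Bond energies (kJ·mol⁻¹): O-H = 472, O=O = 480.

D(H-H) ≈ 445 kJ/mol

Let D be the H-H bond energy.
Σ(broken) = 4×472 = 1888
Σ(formed) = 2×D + 1×480 = 480 + 2D
ΔH = Σ(broken) − Σ(formed) = (1888) − (480 + 2D) = +1408 − 2D
Setting this equal to +518 kJ gives 2D = 890, so D = 445 kJ/mol.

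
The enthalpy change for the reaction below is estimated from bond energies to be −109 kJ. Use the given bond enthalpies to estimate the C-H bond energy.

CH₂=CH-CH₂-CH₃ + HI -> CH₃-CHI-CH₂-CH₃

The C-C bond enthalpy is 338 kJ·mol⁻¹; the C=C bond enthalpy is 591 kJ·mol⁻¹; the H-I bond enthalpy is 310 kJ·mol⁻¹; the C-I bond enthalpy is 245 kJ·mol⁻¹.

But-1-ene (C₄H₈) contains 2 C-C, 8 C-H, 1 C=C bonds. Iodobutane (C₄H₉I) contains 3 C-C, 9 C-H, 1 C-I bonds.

D(C-H) ≈ 427 kJ/mol

Let D be the C-H bond energy.
Σ(broken) = 2×338 + 8×D + 1×591 + 1×310 = 1577 + 8D
Σ(formed) = 3×338 + 9×D + 1×245 = 1259 + 9D
ΔH = Σ(broken) − Σ(formed) = (1577 + 8D) − (1259 + 9D) = +318 − D
Setting this equal to −109 kJ gives D = 427 kJ/mol.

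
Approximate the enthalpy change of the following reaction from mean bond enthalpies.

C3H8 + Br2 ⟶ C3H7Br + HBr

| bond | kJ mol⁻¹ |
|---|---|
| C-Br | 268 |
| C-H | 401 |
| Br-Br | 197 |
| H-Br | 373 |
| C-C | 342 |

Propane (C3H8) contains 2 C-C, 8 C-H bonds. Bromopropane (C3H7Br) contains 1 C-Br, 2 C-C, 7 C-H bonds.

Bonds broken (reactants):
  Br-Br: 1 × 197 = 197
  C-C: 2 × 342 = 684
  C-H: 8 × 401 = 3208
  Σ(broken) = 4089 kJ
Bonds formed (products):
  C-Br: 1 × 268 = 268
  C-C: 2 × 342 = 684
  C-H: 7 × 401 = 2807
  H-Br: 1 × 373 = 373
  Σ(formed) = 4132 kJ
ΔH = Σ(broken) − Σ(formed) = 4089 − 4132 = −43 kJ

ΔH ≈ −43 kJ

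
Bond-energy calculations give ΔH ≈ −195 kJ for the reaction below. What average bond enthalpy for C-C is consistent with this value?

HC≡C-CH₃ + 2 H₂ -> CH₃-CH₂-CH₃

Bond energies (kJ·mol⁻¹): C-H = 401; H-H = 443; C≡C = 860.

D(C-C) ≈ 337 kJ/mol

Let D be the C-C bond energy.
Σ(broken) = 1×860 + 1×D + 4×401 + 2×443 = 3350 + D
Σ(formed) = 2×D + 8×401 = 3208 + 2D
ΔH = Σ(broken) − Σ(formed) = (3350 + D) − (3208 + 2D) = +142 − D
Setting this equal to −195 kJ gives D = 337 kJ/mol.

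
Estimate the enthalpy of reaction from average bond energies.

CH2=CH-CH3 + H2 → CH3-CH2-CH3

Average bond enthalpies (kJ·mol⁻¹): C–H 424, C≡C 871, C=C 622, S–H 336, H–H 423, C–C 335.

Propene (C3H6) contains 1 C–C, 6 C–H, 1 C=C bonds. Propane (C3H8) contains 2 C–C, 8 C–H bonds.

ΔH ≈ −138 kJ

Bonds broken (reactants):
  C–C: 1 × 335 = 335
  C–H: 6 × 424 = 2544
  C=C: 1 × 622 = 622
  H–H: 1 × 423 = 423
  Σ(broken) = 3924 kJ
Bonds formed (products):
  C–C: 2 × 335 = 670
  C–H: 8 × 424 = 3392
  Σ(formed) = 4062 kJ
ΔH = Σ(broken) − Σ(formed) = 3924 − 4062 = −138 kJ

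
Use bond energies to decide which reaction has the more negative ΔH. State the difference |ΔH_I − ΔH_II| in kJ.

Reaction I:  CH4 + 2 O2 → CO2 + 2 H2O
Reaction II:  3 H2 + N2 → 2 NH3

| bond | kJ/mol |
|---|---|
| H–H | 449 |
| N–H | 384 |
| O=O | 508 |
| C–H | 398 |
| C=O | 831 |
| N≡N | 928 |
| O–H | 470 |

Reaction I:
  Bonds broken (reactants):
    C–H: 4 × 398 = 1592
    O=O: 2 × 508 = 1016
    Σ(broken) = 2608 kJ
  Bonds formed (products):
    C=O: 2 × 831 = 1662
    O–H: 4 × 470 = 1880
    Σ(formed) = 3542 kJ
  ΔH_I = 2608 − 3542 = −934 kJ
Reaction II:
  Bonds broken (reactants):
    H–H: 3 × 449 = 1347
    N≡N: 1 × 928 = 928
    Σ(broken) = 2275 kJ
  Bonds formed (products):
    N–H: 6 × 384 = 2304
    Σ(formed) = 2304 kJ
  ΔH_II = 2275 − 2304 = −29 kJ
ΔH_I − ΔH_II = −905 kJ, so reaction I has the more negative ΔH; |ΔH_I − ΔH_II| = 905 kJ.

Reaction I, by 905 kJ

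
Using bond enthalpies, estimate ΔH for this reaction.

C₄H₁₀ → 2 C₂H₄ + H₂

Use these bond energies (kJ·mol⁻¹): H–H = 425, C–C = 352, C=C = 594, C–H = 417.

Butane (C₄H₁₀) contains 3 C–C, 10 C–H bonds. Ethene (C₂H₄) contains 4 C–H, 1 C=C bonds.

ΔH ≈ +277 kJ

Bonds broken (reactants):
  C–C: 3 × 352 = 1056
  C–H: 10 × 417 = 4170
  Σ(broken) = 5226 kJ
Bonds formed (products):
  C–H: 8 × 417 = 3336
  C=C: 2 × 594 = 1188
  H–H: 1 × 425 = 425
  Σ(formed) = 4949 kJ
ΔH = Σ(broken) − Σ(formed) = 5226 − 4949 = +277 kJ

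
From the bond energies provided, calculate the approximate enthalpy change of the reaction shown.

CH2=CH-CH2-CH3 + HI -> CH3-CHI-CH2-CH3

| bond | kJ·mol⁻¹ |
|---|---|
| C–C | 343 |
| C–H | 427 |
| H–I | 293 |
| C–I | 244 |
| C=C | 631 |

ΔH ≈ −90 kJ

Bonds broken (reactants):
  C–C: 2 × 343 = 686
  C–H: 8 × 427 = 3416
  C=C: 1 × 631 = 631
  H–I: 1 × 293 = 293
  Σ(broken) = 5026 kJ
Bonds formed (products):
  C–C: 3 × 343 = 1029
  C–H: 9 × 427 = 3843
  C–I: 1 × 244 = 244
  Σ(formed) = 5116 kJ
ΔH = Σ(broken) − Σ(formed) = 5026 − 5116 = −90 kJ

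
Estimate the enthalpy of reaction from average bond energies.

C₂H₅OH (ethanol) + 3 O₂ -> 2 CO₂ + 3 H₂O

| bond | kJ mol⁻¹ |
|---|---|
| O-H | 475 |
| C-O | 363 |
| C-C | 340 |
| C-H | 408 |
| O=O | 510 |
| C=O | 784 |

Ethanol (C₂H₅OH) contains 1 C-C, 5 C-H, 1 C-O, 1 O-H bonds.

ΔH ≈ −1238 kJ

Bonds broken (reactants):
  C-C: 1 × 340 = 340
  C-H: 5 × 408 = 2040
  C-O: 1 × 363 = 363
  O-H: 1 × 475 = 475
  O=O: 3 × 510 = 1530
  Σ(broken) = 4748 kJ
Bonds formed (products):
  C=O: 4 × 784 = 3136
  O-H: 6 × 475 = 2850
  Σ(formed) = 5986 kJ
ΔH = Σ(broken) − Σ(formed) = 4748 − 5986 = −1238 kJ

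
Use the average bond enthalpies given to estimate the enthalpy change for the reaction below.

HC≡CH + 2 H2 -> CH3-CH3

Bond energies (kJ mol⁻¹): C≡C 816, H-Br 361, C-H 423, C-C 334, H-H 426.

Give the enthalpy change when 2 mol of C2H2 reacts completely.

Bonds broken (reactants):
  C≡C: 1 × 816 = 816
  C-H: 2 × 423 = 846
  H-H: 2 × 426 = 852
  Σ(broken) = 2514 kJ
Bonds formed (products):
  C-C: 1 × 334 = 334
  C-H: 6 × 423 = 2538
  Σ(formed) = 2872 kJ
ΔH = Σ(broken) − Σ(formed) = 2514 − 2872 = −358 kJ
For 2× the reaction as written: 2 × (−358) = −716 kJ

ΔH = −716 kJ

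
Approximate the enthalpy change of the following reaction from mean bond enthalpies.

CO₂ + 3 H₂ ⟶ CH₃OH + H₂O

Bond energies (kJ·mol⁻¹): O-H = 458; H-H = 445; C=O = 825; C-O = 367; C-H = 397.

Bonds broken (reactants):
  C=O: 2 × 825 = 1650
  H-H: 3 × 445 = 1335
  Σ(broken) = 2985 kJ
Bonds formed (products):
  C-H: 3 × 397 = 1191
  C-O: 1 × 367 = 367
  O-H: 3 × 458 = 1374
  Σ(formed) = 2932 kJ
ΔH = Σ(broken) − Σ(formed) = 2985 − 2932 = +53 kJ

ΔH ≈ +53 kJ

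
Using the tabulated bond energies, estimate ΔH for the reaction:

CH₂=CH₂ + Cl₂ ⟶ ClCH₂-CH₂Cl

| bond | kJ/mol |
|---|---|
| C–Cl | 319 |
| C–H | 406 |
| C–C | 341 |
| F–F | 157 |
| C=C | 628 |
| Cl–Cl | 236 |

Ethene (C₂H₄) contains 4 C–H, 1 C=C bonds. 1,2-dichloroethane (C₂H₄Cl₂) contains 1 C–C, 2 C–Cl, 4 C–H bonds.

Bonds broken (reactants):
  C–H: 4 × 406 = 1624
  C=C: 1 × 628 = 628
  Cl–Cl: 1 × 236 = 236
  Σ(broken) = 2488 kJ
Bonds formed (products):
  C–C: 1 × 341 = 341
  C–Cl: 2 × 319 = 638
  C–H: 4 × 406 = 1624
  Σ(formed) = 2603 kJ
ΔH = Σ(broken) − Σ(formed) = 2488 − 2603 = −115 kJ

ΔH ≈ −115 kJ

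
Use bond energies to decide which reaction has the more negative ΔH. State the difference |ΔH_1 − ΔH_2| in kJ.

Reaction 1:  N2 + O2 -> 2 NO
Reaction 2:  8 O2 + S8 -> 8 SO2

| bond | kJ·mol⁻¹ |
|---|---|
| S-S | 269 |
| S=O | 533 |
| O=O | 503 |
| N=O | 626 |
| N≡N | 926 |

Reaction 2, by 2529 kJ

Reaction 1:
  Bonds broken (reactants):
    N≡N: 1 × 926 = 926
    O=O: 1 × 503 = 503
    Σ(broken) = 1429 kJ
  Bonds formed (products):
    N=O: 2 × 626 = 1252
    Σ(formed) = 1252 kJ
  ΔH_1 = 1429 − 1252 = +177 kJ
Reaction 2:
  Bonds broken (reactants):
    O=O: 8 × 503 = 4024
    S-S: 8 × 269 = 2152
    Σ(broken) = 6176 kJ
  Bonds formed (products):
    S=O: 16 × 533 = 8528
    Σ(formed) = 8528 kJ
  ΔH_2 = 6176 − 8528 = −2352 kJ
ΔH_1 − ΔH_2 = +2529 kJ, so reaction 2 has the more negative ΔH; |ΔH_1 − ΔH_2| = 2529 kJ.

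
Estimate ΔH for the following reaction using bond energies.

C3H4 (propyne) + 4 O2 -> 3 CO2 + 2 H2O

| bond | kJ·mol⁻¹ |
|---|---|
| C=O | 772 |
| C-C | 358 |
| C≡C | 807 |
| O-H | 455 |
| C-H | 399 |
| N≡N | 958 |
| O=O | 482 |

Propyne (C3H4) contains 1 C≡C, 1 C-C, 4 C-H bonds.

ΔH ≈ −1763 kJ

Bonds broken (reactants):
  C≡C: 1 × 807 = 807
  C-C: 1 × 358 = 358
  C-H: 4 × 399 = 1596
  O=O: 4 × 482 = 1928
  Σ(broken) = 4689 kJ
Bonds formed (products):
  C=O: 6 × 772 = 4632
  O-H: 4 × 455 = 1820
  Σ(formed) = 6452 kJ
ΔH = Σ(broken) − Σ(formed) = 4689 − 6452 = −1763 kJ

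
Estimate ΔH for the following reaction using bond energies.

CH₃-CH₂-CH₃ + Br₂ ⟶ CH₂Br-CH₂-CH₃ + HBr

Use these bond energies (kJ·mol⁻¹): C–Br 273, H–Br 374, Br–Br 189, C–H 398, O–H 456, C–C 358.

ΔH ≈ −60 kJ

Bonds broken (reactants):
  Br–Br: 1 × 189 = 189
  C–C: 2 × 358 = 716
  C–H: 8 × 398 = 3184
  Σ(broken) = 4089 kJ
Bonds formed (products):
  C–Br: 1 × 273 = 273
  C–C: 2 × 358 = 716
  C–H: 7 × 398 = 2786
  H–Br: 1 × 374 = 374
  Σ(formed) = 4149 kJ
ΔH = Σ(broken) − Σ(formed) = 4089 − 4149 = −60 kJ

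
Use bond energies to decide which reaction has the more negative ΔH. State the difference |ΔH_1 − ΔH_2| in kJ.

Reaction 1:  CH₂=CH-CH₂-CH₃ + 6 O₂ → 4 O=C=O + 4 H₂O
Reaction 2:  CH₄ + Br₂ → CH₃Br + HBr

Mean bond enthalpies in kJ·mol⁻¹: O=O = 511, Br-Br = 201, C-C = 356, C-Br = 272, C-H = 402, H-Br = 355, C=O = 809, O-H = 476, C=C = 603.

Reaction 1, by 2659 kJ

Reaction 1:
  Bonds broken (reactants):
    C-C: 2 × 356 = 712
    C-H: 8 × 402 = 3216
    C=C: 1 × 603 = 603
    O=O: 6 × 511 = 3066
    Σ(broken) = 7597 kJ
  Bonds formed (products):
    C=O: 8 × 809 = 6472
    O-H: 8 × 476 = 3808
    Σ(formed) = 10280 kJ
  ΔH_1 = 7597 − 10280 = −2683 kJ
Reaction 2:
  Bonds broken (reactants):
    Br-Br: 1 × 201 = 201
    C-H: 4 × 402 = 1608
    Σ(broken) = 1809 kJ
  Bonds formed (products):
    C-Br: 1 × 272 = 272
    C-H: 3 × 402 = 1206
    H-Br: 1 × 355 = 355
    Σ(formed) = 1833 kJ
  ΔH_2 = 1809 − 1833 = −24 kJ
ΔH_1 − ΔH_2 = −2659 kJ, so reaction 1 has the more negative ΔH; |ΔH_1 − ΔH_2| = 2659 kJ.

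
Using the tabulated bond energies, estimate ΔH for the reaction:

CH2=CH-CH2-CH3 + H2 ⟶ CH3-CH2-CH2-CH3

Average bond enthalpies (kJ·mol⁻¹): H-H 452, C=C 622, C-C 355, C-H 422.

ΔH ≈ −125 kJ

Bonds broken (reactants):
  C-C: 2 × 355 = 710
  C-H: 8 × 422 = 3376
  C=C: 1 × 622 = 622
  H-H: 1 × 452 = 452
  Σ(broken) = 5160 kJ
Bonds formed (products):
  C-C: 3 × 355 = 1065
  C-H: 10 × 422 = 4220
  Σ(formed) = 5285 kJ
ΔH = Σ(broken) − Σ(formed) = 5160 − 5285 = −125 kJ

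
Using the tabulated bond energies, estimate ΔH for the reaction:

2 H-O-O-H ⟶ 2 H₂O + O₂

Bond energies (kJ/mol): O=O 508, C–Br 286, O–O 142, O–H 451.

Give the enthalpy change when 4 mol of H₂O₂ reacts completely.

Bonds broken (reactants):
  O–H: 4 × 451 = 1804
  O–O: 2 × 142 = 284
  Σ(broken) = 2088 kJ
Bonds formed (products):
  O–H: 4 × 451 = 1804
  O=O: 1 × 508 = 508
  Σ(formed) = 2312 kJ
ΔH = Σ(broken) − Σ(formed) = 2088 − 2312 = −224 kJ
For 2× the reaction as written: 2 × (−224) = −448 kJ

ΔH = −448 kJ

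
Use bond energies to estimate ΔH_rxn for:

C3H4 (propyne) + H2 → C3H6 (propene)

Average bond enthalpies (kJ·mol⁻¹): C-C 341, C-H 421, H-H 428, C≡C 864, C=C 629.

Bonds broken (reactants):
  C≡C: 1 × 864 = 864
  C-C: 1 × 341 = 341
  C-H: 4 × 421 = 1684
  H-H: 1 × 428 = 428
  Σ(broken) = 3317 kJ
Bonds formed (products):
  C-C: 1 × 341 = 341
  C-H: 6 × 421 = 2526
  C=C: 1 × 629 = 629
  Σ(formed) = 3496 kJ
ΔH = Σ(broken) − Σ(formed) = 3317 − 3496 = −179 kJ

ΔH ≈ −179 kJ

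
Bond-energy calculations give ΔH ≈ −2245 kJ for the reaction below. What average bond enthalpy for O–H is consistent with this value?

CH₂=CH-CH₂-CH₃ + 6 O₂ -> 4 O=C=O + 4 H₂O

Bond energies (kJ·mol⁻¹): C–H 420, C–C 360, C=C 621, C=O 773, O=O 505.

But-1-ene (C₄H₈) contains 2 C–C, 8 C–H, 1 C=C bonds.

Let D be the O–H bond energy.
Σ(broken) = 2×360 + 8×420 + 1×621 + 6×505 = 7731
Σ(formed) = 8×773 + 8×D = 6184 + 8D
ΔH = Σ(broken) − Σ(formed) = (7731) − (6184 + 8D) = +1547 − 8D
Setting this equal to −2245 kJ gives 8D = 3792, so D = 474 kJ/mol.

D(O–H) ≈ 474 kJ/mol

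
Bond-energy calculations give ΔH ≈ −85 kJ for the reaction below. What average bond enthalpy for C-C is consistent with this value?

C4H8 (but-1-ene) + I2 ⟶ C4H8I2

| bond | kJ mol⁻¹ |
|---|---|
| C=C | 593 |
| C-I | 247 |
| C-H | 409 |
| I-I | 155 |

Let D be the C-C bond energy.
Σ(broken) = 2×D + 8×409 + 1×593 + 1×155 = 4020 + 2D
Σ(formed) = 3×D + 8×409 + 2×247 = 3766 + 3D
ΔH = Σ(broken) − Σ(formed) = (4020 + 2D) − (3766 + 3D) = +254 − D
Setting this equal to −85 kJ gives D = 339 kJ/mol.

D(C-C) ≈ 339 kJ/mol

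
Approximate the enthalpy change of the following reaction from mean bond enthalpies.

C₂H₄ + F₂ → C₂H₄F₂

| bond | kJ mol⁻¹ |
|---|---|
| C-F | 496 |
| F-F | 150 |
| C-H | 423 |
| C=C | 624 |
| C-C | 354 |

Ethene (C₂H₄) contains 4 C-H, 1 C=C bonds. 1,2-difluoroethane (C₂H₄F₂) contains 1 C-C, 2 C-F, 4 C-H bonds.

Bonds broken (reactants):
  C-H: 4 × 423 = 1692
  C=C: 1 × 624 = 624
  F-F: 1 × 150 = 150
  Σ(broken) = 2466 kJ
Bonds formed (products):
  C-C: 1 × 354 = 354
  C-F: 2 × 496 = 992
  C-H: 4 × 423 = 1692
  Σ(formed) = 3038 kJ
ΔH = Σ(broken) − Σ(formed) = 2466 − 3038 = −572 kJ

ΔH ≈ −572 kJ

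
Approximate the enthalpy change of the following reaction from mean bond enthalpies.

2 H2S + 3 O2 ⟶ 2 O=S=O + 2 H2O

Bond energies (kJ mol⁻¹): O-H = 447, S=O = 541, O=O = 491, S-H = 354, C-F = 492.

ΔH ≈ −1063 kJ

Bonds broken (reactants):
  O=O: 3 × 491 = 1473
  S-H: 4 × 354 = 1416
  Σ(broken) = 2889 kJ
Bonds formed (products):
  O-H: 4 × 447 = 1788
  S=O: 4 × 541 = 2164
  Σ(formed) = 3952 kJ
ΔH = Σ(broken) − Σ(formed) = 2889 − 3952 = −1063 kJ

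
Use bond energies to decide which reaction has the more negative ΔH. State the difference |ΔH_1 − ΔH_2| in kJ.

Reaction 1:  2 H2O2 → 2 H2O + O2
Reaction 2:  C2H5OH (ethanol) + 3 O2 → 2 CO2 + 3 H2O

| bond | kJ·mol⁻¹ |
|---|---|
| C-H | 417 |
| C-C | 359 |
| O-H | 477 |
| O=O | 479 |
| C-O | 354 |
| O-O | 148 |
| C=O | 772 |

Reaction 1:
  Bonds broken (reactants):
    O-H: 4 × 477 = 1908
    O-O: 2 × 148 = 296
    Σ(broken) = 2204 kJ
  Bonds formed (products):
    O-H: 4 × 477 = 1908
    O=O: 1 × 479 = 479
    Σ(formed) = 2387 kJ
  ΔH_1 = 2204 − 2387 = −183 kJ
Reaction 2:
  Bonds broken (reactants):
    C-C: 1 × 359 = 359
    C-H: 5 × 417 = 2085
    C-O: 1 × 354 = 354
    O-H: 1 × 477 = 477
    O=O: 3 × 479 = 1437
    Σ(broken) = 4712 kJ
  Bonds formed (products):
    C=O: 4 × 772 = 3088
    O-H: 6 × 477 = 2862
    Σ(formed) = 5950 kJ
  ΔH_2 = 4712 − 5950 = −1238 kJ
ΔH_1 − ΔH_2 = +1055 kJ, so reaction 2 has the more negative ΔH; |ΔH_1 − ΔH_2| = 1055 kJ.

Reaction 2, by 1055 kJ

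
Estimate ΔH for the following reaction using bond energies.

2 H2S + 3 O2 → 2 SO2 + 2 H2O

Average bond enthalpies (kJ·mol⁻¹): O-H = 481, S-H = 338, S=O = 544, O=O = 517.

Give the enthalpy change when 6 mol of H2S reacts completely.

Bonds broken (reactants):
  O=O: 3 × 517 = 1551
  S-H: 4 × 338 = 1352
  Σ(broken) = 2903 kJ
Bonds formed (products):
  O-H: 4 × 481 = 1924
  S=O: 4 × 544 = 2176
  Σ(formed) = 4100 kJ
ΔH = Σ(broken) − Σ(formed) = 2903 − 4100 = −1197 kJ
For 3× the reaction as written: 3 × (−1197) = −3591 kJ

ΔH = −3591 kJ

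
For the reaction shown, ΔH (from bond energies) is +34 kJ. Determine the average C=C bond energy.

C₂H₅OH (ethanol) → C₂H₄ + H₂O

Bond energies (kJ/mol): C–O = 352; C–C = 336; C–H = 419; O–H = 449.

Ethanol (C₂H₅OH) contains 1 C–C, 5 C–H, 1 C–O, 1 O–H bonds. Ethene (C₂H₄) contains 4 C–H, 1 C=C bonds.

D(C=C) ≈ 624 kJ/mol

Let D be the C=C bond energy.
Σ(broken) = 1×336 + 5×419 + 1×352 + 1×449 = 3232
Σ(formed) = 4×419 + 1×D + 2×449 = 2574 + D
ΔH = Σ(broken) − Σ(formed) = (3232) − (2574 + D) = +658 − D
Setting this equal to +34 kJ gives D = 624 kJ/mol.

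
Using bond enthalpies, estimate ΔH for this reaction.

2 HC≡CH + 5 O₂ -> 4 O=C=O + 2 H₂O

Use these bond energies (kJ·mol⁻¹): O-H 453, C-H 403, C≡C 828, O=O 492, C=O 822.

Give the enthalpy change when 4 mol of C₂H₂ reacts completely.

Bonds broken (reactants):
  C≡C: 2 × 828 = 1656
  C-H: 4 × 403 = 1612
  O=O: 5 × 492 = 2460
  Σ(broken) = 5728 kJ
Bonds formed (products):
  C=O: 8 × 822 = 6576
  O-H: 4 × 453 = 1812
  Σ(formed) = 8388 kJ
ΔH = Σ(broken) − Σ(formed) = 5728 − 8388 = −2660 kJ
For 2× the reaction as written: 2 × (−2660) = −5320 kJ

ΔH = −5320 kJ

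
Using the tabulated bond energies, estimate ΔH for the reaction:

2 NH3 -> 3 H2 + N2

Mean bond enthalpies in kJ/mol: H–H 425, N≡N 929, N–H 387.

Bonds broken (reactants):
  N–H: 6 × 387 = 2322
  Σ(broken) = 2322 kJ
Bonds formed (products):
  H–H: 3 × 425 = 1275
  N≡N: 1 × 929 = 929
  Σ(formed) = 2204 kJ
ΔH = Σ(broken) − Σ(formed) = 2322 − 2204 = +118 kJ

ΔH ≈ +118 kJ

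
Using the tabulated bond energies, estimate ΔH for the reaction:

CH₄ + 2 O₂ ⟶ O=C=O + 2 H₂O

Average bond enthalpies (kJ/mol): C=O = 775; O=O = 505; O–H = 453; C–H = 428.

ΔH ≈ −640 kJ

Bonds broken (reactants):
  C–H: 4 × 428 = 1712
  O=O: 2 × 505 = 1010
  Σ(broken) = 2722 kJ
Bonds formed (products):
  C=O: 2 × 775 = 1550
  O–H: 4 × 453 = 1812
  Σ(formed) = 3362 kJ
ΔH = Σ(broken) − Σ(formed) = 2722 − 3362 = −640 kJ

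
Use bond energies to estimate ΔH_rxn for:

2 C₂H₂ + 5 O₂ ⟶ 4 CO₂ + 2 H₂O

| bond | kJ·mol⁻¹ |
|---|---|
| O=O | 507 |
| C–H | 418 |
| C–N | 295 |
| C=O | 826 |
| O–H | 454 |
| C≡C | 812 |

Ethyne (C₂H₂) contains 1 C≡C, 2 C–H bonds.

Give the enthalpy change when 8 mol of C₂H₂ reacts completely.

ΔH = −10372 kJ

Bonds broken (reactants):
  C≡C: 2 × 812 = 1624
  C–H: 4 × 418 = 1672
  O=O: 5 × 507 = 2535
  Σ(broken) = 5831 kJ
Bonds formed (products):
  C=O: 8 × 826 = 6608
  O–H: 4 × 454 = 1816
  Σ(formed) = 8424 kJ
ΔH = Σ(broken) − Σ(formed) = 5831 − 8424 = −2593 kJ
For 4× the reaction as written: 4 × (−2593) = −10372 kJ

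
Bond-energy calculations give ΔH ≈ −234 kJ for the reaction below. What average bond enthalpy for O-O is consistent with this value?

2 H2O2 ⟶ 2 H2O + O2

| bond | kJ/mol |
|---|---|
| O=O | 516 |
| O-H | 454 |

D(O-O) ≈ 141 kJ/mol

Let D be the O-O bond energy.
Σ(broken) = 4×454 + 2×D = 1816 + 2D
Σ(formed) = 4×454 + 1×516 = 2332
ΔH = Σ(broken) − Σ(formed) = (1816 + 2D) − (2332) = −516 + 2D
Setting this equal to −234 kJ gives 2D = 282, so D = 141 kJ/mol.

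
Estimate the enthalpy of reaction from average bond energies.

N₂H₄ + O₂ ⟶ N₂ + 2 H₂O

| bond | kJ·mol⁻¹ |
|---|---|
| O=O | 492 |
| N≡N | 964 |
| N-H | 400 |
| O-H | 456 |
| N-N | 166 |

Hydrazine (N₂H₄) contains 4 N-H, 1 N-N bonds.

ΔH ≈ −530 kJ

Bonds broken (reactants):
  N-H: 4 × 400 = 1600
  N-N: 1 × 166 = 166
  O=O: 1 × 492 = 492
  Σ(broken) = 2258 kJ
Bonds formed (products):
  N≡N: 1 × 964 = 964
  O-H: 4 × 456 = 1824
  Σ(formed) = 2788 kJ
ΔH = Σ(broken) − Σ(formed) = 2258 − 2788 = −530 kJ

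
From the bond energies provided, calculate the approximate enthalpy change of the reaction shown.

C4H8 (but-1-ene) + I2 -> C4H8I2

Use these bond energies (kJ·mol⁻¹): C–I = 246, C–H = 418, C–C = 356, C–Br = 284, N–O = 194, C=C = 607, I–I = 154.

ΔH ≈ −87 kJ

Bonds broken (reactants):
  C–C: 2 × 356 = 712
  C–H: 8 × 418 = 3344
  C=C: 1 × 607 = 607
  I–I: 1 × 154 = 154
  Σ(broken) = 4817 kJ
Bonds formed (products):
  C–C: 3 × 356 = 1068
  C–H: 8 × 418 = 3344
  C–I: 2 × 246 = 492
  Σ(formed) = 4904 kJ
ΔH = Σ(broken) − Σ(formed) = 4817 − 4904 = −87 kJ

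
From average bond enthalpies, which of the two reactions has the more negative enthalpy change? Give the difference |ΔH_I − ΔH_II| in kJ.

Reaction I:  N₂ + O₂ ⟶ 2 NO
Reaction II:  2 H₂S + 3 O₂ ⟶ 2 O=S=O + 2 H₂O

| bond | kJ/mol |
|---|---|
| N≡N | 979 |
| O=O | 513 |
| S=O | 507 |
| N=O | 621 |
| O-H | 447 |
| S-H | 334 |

Reaction I:
  Bonds broken (reactants):
    N≡N: 1 × 979 = 979
    O=O: 1 × 513 = 513
    Σ(broken) = 1492 kJ
  Bonds formed (products):
    N=O: 2 × 621 = 1242
    Σ(formed) = 1242 kJ
  ΔH_I = 1492 − 1242 = +250 kJ
Reaction II:
  Bonds broken (reactants):
    O=O: 3 × 513 = 1539
    S-H: 4 × 334 = 1336
    Σ(broken) = 2875 kJ
  Bonds formed (products):
    O-H: 4 × 447 = 1788
    S=O: 4 × 507 = 2028
    Σ(formed) = 3816 kJ
  ΔH_II = 2875 − 3816 = −941 kJ
ΔH_I − ΔH_II = +1191 kJ, so reaction II has the more negative ΔH; |ΔH_I − ΔH_II| = 1191 kJ.

Reaction II, by 1191 kJ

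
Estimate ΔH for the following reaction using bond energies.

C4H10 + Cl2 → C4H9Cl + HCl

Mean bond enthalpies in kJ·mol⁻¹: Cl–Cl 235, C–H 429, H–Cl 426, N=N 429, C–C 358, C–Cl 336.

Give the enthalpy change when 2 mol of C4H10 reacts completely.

ΔH = −196 kJ

Bonds broken (reactants):
  C–C: 3 × 358 = 1074
  C–H: 10 × 429 = 4290
  Cl–Cl: 1 × 235 = 235
  Σ(broken) = 5599 kJ
Bonds formed (products):
  C–C: 3 × 358 = 1074
  C–Cl: 1 × 336 = 336
  C–H: 9 × 429 = 3861
  H–Cl: 1 × 426 = 426
  Σ(formed) = 5697 kJ
ΔH = Σ(broken) − Σ(formed) = 5599 − 5697 = −98 kJ
For 2× the reaction as written: 2 × (−98) = −196 kJ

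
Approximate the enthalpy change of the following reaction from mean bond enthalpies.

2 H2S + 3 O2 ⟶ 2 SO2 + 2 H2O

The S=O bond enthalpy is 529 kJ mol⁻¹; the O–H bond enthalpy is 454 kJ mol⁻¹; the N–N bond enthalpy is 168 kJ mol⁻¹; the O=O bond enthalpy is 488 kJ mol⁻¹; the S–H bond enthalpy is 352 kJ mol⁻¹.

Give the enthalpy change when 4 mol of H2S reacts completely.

ΔH = −2120 kJ

Bonds broken (reactants):
  O=O: 3 × 488 = 1464
  S–H: 4 × 352 = 1408
  Σ(broken) = 2872 kJ
Bonds formed (products):
  O–H: 4 × 454 = 1816
  S=O: 4 × 529 = 2116
  Σ(formed) = 3932 kJ
ΔH = Σ(broken) − Σ(formed) = 2872 − 3932 = −1060 kJ
For 2× the reaction as written: 2 × (−1060) = −2120 kJ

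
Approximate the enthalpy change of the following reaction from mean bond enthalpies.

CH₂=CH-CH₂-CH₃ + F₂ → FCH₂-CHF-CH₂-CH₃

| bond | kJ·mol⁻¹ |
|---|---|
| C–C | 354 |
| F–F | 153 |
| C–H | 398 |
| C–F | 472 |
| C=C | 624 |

ΔH ≈ −521 kJ

Bonds broken (reactants):
  C–C: 2 × 354 = 708
  C–H: 8 × 398 = 3184
  C=C: 1 × 624 = 624
  F–F: 1 × 153 = 153
  Σ(broken) = 4669 kJ
Bonds formed (products):
  C–C: 3 × 354 = 1062
  C–F: 2 × 472 = 944
  C–H: 8 × 398 = 3184
  Σ(formed) = 5190 kJ
ΔH = Σ(broken) − Σ(formed) = 4669 − 5190 = −521 kJ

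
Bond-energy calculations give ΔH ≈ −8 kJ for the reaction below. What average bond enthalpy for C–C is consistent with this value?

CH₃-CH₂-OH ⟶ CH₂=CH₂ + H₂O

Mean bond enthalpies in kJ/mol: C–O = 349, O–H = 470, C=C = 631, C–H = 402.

Let D be the C–C bond energy.
Σ(broken) = 1×D + 5×402 + 1×349 + 1×470 = 2829 + D
Σ(formed) = 4×402 + 1×631 + 2×470 = 3179
ΔH = Σ(broken) − Σ(formed) = (2829 + D) − (3179) = −350 + D
Setting this equal to −8 kJ gives D = 342 kJ/mol.

D(C–C) ≈ 342 kJ/mol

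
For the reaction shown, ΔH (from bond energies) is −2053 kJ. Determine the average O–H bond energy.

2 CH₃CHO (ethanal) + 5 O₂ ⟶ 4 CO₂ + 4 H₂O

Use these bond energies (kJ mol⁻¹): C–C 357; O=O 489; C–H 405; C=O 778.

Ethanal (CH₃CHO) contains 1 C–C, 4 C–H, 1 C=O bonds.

Let D be the O–H bond energy.
Σ(broken) = 2×357 + 8×405 + 2×778 + 5×489 = 7955
Σ(formed) = 8×778 + 8×D = 6224 + 8D
ΔH = Σ(broken) − Σ(formed) = (7955) − (6224 + 8D) = +1731 − 8D
Setting this equal to −2053 kJ gives 8D = 3784, so D = 473 kJ/mol.

D(O–H) ≈ 473 kJ/mol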